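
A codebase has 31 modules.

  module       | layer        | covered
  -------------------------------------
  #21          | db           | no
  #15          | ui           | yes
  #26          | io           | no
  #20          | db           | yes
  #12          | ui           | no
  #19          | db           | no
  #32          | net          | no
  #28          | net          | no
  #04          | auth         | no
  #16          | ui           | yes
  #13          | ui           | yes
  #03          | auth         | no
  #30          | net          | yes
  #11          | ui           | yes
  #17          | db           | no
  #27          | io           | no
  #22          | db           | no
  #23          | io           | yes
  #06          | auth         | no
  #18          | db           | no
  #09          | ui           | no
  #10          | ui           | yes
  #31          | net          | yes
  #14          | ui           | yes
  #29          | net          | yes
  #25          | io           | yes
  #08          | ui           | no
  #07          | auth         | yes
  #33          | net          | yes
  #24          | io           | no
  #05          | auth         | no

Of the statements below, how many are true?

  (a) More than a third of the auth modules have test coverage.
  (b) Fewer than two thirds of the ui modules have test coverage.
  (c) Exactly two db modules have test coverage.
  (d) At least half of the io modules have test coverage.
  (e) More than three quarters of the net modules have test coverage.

(a) auth: |A| = 5, |A ∩ B| = 1; needs |A ∩ B| / |A| > 1/3 — false.
(b) ui: |A| = 9, |A ∩ B| = 6; needs |A ∩ B| / |A| < 2/3 — false.
(c) db: |A| = 6, |A ∩ B| = 1; needs |A ∩ B| = 2 — false.
(d) io: |A| = 5, |A ∩ B| = 2; needs |A ∩ B| ≥ |A ∖ B| — false.
(e) net: |A| = 6, |A ∩ B| = 4; needs |A ∩ B| / |A| > 3/4 — false.

0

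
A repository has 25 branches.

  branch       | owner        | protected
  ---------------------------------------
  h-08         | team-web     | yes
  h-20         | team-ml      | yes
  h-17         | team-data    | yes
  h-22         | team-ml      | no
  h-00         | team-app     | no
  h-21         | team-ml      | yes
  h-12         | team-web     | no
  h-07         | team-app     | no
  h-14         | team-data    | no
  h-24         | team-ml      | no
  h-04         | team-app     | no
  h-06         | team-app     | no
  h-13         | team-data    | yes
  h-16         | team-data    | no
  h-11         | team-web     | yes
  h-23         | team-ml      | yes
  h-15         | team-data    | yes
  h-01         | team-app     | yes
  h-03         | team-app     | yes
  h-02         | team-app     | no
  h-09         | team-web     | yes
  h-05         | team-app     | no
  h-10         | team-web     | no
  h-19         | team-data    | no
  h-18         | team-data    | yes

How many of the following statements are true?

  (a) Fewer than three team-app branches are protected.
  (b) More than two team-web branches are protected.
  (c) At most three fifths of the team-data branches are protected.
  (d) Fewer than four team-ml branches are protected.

4

(a) team-app: |A| = 8, |A ∩ B| = 2; needs |A ∩ B| < 3 — true.
(b) team-web: |A| = 5, |A ∩ B| = 3; needs |A ∩ B| > 2 — true.
(c) team-data: |A| = 7, |A ∩ B| = 4; needs |A ∩ B| / |A| ≤ 3/5 — true.
(d) team-ml: |A| = 5, |A ∩ B| = 3; needs |A ∩ B| < 4 — true.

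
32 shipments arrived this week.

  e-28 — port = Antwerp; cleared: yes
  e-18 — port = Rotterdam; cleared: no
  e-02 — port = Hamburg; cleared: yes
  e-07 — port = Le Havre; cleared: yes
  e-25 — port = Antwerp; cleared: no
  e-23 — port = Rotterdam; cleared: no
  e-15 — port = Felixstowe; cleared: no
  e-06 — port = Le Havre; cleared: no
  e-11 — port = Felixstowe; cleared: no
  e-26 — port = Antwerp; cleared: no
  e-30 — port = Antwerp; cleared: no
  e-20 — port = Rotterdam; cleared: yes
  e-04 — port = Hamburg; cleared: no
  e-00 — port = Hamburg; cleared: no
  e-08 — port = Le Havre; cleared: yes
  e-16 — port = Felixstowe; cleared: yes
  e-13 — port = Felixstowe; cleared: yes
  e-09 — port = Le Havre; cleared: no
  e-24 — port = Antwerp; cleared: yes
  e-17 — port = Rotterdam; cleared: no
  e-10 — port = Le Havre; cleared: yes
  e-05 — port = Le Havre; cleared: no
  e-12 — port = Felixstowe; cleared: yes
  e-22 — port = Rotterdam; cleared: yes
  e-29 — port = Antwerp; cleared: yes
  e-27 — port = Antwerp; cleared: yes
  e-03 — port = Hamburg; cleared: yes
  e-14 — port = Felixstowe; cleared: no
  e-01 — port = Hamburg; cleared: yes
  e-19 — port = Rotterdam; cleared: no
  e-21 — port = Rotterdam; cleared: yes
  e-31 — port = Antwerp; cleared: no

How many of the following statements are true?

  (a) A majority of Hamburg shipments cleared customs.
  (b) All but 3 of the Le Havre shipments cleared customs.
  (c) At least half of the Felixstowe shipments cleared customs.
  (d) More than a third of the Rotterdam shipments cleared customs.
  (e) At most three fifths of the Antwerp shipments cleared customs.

(a) Hamburg: |A| = 5, |A ∩ B| = 3; needs |A ∩ B| > |A ∖ B| — true.
(b) Le Havre: |A| = 6, |A ∩ B| = 3; needs |A ∖ B| = 3 — true.
(c) Felixstowe: |A| = 6, |A ∩ B| = 3; needs |A ∩ B| ≥ |A ∖ B| — true.
(d) Rotterdam: |A| = 7, |A ∩ B| = 3; needs |A ∩ B| / |A| > 1/3 — true.
(e) Antwerp: |A| = 8, |A ∩ B| = 4; needs |A ∩ B| / |A| ≤ 3/5 — true.

5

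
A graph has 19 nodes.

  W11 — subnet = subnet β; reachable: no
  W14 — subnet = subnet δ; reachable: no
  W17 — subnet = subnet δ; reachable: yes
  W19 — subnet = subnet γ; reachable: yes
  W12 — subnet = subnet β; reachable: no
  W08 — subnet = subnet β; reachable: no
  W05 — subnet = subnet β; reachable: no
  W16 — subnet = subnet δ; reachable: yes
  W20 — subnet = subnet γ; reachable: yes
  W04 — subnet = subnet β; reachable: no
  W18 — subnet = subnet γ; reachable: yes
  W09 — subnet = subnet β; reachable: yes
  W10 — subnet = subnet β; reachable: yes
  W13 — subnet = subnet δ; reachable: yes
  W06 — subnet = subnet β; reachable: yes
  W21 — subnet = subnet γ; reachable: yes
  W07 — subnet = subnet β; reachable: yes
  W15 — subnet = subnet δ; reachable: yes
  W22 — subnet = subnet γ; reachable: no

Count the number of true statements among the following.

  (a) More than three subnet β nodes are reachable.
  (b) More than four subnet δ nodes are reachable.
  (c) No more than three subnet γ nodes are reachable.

1

(a) subnet β: |A| = 9, |A ∩ B| = 4; needs |A ∩ B| > 3 — true.
(b) subnet δ: |A| = 5, |A ∩ B| = 4; needs |A ∩ B| > 4 — false.
(c) subnet γ: |A| = 5, |A ∩ B| = 4; needs |A ∩ B| ≤ 3 — false.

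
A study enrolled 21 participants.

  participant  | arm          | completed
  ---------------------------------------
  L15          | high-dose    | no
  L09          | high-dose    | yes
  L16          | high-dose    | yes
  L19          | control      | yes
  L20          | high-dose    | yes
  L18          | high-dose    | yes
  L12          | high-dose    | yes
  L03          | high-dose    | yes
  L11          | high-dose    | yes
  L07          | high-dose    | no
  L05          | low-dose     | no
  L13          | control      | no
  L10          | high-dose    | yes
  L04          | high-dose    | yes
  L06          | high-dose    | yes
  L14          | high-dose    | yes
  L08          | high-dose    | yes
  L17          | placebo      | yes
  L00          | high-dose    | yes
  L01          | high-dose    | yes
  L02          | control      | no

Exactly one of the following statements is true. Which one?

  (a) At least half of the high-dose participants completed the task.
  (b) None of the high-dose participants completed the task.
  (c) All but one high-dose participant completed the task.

(a)

|A| = 16, |A ∩ B| = 14, |A ∖ B| = 2.
(a) requires |A ∩ B| ≥ |A ∖ B|: true.
(b) requires A ∩ B = ∅ (|A ∩ B| = 0): false.
(c) requires |A ∖ B| = 1: false.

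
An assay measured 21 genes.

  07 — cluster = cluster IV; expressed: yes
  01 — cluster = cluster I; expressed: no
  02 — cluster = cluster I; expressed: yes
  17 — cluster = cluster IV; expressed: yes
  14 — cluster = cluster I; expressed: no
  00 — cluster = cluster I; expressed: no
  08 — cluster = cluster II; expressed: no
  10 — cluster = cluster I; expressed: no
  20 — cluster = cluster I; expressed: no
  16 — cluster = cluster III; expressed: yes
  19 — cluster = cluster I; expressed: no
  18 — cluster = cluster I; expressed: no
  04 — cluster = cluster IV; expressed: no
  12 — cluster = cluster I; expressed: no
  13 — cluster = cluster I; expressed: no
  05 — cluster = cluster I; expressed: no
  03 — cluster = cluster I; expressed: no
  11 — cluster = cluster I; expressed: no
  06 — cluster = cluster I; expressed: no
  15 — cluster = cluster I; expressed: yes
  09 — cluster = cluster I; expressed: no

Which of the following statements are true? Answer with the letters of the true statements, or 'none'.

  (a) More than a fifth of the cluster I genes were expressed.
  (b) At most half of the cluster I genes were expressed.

(b)

|A| = 16, |A ∩ B| = 2, |A ∖ B| = 14.
(a) |A ∩ B| / |A| > 1/5: fails.
(b) |A ∩ B| ≤ |A ∖ B|: holds.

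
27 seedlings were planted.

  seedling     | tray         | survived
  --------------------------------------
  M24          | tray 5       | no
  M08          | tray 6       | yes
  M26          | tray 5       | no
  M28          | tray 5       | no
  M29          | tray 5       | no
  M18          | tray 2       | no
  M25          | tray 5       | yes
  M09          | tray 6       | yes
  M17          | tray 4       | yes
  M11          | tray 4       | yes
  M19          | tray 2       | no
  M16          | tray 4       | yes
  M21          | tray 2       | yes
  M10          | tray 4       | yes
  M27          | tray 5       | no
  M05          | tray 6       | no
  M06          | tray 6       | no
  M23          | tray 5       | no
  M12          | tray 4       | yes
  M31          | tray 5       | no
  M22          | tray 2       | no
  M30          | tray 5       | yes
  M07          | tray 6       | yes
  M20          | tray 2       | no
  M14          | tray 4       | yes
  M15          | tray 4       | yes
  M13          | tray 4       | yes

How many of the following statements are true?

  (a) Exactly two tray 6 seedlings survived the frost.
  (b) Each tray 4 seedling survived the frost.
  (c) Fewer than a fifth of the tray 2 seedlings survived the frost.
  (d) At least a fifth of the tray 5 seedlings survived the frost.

(a) tray 6: |A| = 5, |A ∩ B| = 3; needs |A ∩ B| = 2 — false.
(b) tray 4: |A| = 8, |A ∩ B| = 8; needs A ⊆ B, i.e. every element of A is in B (|A ∖ B| = 0) — true.
(c) tray 2: |A| = 5, |A ∩ B| = 1; needs |A ∩ B| / |A| < 1/5 — false.
(d) tray 5: |A| = 9, |A ∩ B| = 2; needs |A ∩ B| / |A| ≥ 1/5 — true.

2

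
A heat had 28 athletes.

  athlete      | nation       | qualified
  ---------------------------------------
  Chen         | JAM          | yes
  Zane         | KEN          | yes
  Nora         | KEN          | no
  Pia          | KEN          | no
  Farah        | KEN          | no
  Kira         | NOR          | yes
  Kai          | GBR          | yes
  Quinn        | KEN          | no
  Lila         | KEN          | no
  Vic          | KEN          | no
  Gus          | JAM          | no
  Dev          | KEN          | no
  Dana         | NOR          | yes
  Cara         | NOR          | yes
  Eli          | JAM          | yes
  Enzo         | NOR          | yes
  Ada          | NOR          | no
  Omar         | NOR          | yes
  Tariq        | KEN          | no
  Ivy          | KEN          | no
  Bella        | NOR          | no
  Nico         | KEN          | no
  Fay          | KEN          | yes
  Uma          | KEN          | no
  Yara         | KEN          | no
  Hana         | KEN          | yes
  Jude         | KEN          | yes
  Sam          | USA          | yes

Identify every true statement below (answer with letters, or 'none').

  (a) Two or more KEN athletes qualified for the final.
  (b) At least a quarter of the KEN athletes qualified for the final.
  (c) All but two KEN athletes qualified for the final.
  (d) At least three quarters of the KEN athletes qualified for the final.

(a), (b)

|A| = 16, |A ∩ B| = 4, |A ∖ B| = 12.
(a) |A ∩ B| ≥ 2: holds.
(b) |A ∩ B| / |A| ≥ 1/4: holds.
(c) |A ∖ B| = 2: fails.
(d) |A ∩ B| / |A| ≥ 3/4: fails.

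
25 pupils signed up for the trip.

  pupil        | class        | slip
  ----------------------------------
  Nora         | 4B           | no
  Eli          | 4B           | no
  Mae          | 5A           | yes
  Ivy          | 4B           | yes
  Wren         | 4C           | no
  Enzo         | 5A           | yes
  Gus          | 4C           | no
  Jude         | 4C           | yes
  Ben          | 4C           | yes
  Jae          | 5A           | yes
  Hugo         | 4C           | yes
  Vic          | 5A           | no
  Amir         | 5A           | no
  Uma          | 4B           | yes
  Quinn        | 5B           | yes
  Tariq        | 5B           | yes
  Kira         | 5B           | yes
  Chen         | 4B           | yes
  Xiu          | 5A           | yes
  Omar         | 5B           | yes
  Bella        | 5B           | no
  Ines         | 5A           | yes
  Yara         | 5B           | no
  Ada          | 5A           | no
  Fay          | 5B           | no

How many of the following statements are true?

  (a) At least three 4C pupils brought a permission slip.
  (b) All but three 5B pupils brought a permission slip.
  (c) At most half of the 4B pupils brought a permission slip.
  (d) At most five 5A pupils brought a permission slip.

(a) 4C: |A| = 5, |A ∩ B| = 3; needs |A ∩ B| ≥ 3 — true.
(b) 5B: |A| = 7, |A ∩ B| = 4; needs |A ∖ B| = 3 — true.
(c) 4B: |A| = 5, |A ∩ B| = 3; needs |A ∩ B| ≤ |A ∖ B| — false.
(d) 5A: |A| = 8, |A ∩ B| = 5; needs |A ∩ B| ≤ 5 — true.

3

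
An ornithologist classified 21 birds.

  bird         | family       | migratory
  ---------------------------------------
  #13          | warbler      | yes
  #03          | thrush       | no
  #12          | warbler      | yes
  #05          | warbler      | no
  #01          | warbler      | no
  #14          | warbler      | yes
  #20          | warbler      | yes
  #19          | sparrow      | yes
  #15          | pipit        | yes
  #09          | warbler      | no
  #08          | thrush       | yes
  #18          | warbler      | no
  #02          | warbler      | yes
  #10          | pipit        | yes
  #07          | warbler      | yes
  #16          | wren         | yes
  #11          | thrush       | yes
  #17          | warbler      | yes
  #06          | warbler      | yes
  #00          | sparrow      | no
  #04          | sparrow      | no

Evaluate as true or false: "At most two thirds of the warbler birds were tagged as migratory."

True

Truth condition: |A ∩ B| / |A| ≤ 2/3.
A (the restrictor) = {#13, #12, #05, #01, #14, #20, #09, #18, #02, #07, #17, #06}, |A| = 12.
A ∩ B = {#13, #12, #14, #20, #02, #07, #17, #06}, so |A ∩ B| = 8.
A ∖ B = {#05, #01, #09, #18}, so |A ∖ B| = 4.
|A ∩ B|/|A| = 8/12, so the statement is true.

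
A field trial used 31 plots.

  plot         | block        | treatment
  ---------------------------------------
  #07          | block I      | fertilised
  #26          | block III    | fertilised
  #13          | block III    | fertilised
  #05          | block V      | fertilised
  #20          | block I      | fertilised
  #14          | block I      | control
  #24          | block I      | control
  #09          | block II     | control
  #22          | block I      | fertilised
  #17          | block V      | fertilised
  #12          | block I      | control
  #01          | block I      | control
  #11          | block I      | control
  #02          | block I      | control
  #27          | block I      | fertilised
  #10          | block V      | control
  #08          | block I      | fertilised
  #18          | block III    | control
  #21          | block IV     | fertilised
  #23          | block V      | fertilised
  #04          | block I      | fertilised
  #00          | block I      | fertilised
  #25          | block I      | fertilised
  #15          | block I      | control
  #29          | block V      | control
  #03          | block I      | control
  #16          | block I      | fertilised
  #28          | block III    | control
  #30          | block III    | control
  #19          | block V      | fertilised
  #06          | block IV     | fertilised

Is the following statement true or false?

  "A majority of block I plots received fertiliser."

'A majority of block I plots received fertiliser' holds iff |A ∩ B| > |A ∖ B|.
|A| = 17, |A ∩ B| = 9, |A ∖ B| = 8.
9 > 8, so the statement is true.

True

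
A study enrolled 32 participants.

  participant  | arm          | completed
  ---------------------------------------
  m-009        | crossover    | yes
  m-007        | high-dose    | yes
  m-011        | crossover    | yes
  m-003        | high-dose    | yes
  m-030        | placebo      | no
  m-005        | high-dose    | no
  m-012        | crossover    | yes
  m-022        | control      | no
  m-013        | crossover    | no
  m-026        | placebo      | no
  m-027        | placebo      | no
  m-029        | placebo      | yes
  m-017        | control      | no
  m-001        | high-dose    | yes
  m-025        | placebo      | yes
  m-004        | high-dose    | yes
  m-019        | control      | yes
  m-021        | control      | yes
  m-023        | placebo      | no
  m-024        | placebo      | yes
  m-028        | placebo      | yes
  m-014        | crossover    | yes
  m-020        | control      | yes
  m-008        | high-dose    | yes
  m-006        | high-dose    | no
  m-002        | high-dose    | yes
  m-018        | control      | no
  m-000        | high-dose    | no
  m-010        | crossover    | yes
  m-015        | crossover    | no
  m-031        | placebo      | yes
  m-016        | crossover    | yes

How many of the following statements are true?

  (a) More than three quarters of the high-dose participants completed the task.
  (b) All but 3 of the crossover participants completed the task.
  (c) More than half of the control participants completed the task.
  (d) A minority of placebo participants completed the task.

0

(a) high-dose: |A| = 9, |A ∩ B| = 6; needs |A ∩ B| / |A| > 3/4 — false.
(b) crossover: |A| = 8, |A ∩ B| = 6; needs |A ∖ B| = 3 — false.
(c) control: |A| = 6, |A ∩ B| = 3; needs |A ∩ B| > |A ∖ B| — false.
(d) placebo: |A| = 9, |A ∩ B| = 5; needs |A ∩ B| < |A ∖ B| — false.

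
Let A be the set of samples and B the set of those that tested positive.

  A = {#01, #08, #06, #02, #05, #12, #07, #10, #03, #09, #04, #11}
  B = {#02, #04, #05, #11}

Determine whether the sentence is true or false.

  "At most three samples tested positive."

False

The determiner here denotes the relation: |A ∩ B| ≤ 3.
A (the restrictor) = {#01, #08, #06, #02, #05, #12, #07, #10, #03, #09, #04, #11}, |A| = 12.
A ∩ B = {#02, #05, #04, #11}, so |A ∩ B| = 4.
|A ∩ B| = 4, so the statement is false.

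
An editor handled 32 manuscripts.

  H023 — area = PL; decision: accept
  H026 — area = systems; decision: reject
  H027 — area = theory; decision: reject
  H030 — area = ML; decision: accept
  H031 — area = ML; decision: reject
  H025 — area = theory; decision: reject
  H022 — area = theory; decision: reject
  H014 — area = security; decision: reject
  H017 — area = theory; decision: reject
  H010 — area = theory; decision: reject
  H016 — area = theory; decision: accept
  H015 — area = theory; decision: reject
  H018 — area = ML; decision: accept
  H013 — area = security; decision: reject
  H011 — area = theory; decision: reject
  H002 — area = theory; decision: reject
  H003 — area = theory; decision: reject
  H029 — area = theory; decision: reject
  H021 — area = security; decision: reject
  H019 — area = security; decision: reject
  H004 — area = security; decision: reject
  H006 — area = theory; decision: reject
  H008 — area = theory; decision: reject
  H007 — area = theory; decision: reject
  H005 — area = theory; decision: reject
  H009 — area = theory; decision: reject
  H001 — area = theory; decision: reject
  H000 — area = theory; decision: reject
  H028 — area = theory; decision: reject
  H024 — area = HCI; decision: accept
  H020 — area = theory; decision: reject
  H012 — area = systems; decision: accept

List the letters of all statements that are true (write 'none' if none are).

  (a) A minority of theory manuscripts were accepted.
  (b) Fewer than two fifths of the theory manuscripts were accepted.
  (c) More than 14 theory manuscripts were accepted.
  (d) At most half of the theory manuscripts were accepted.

|A| = 20, |A ∩ B| = 1, |A ∖ B| = 19.
(a) |A ∩ B| < |A ∖ B|: holds.
(b) |A ∩ B| / |A| < 2/5: holds.
(c) |A ∩ B| > 14: fails.
(d) |A ∩ B| ≤ |A ∖ B|: holds.

(a), (b), (d)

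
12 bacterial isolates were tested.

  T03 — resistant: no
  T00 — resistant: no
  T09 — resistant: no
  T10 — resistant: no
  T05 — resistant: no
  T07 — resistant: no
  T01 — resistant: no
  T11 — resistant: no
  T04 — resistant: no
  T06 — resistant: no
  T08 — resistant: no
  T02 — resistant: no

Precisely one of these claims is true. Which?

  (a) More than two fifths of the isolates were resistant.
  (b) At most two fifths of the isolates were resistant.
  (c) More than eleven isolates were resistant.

(b)

|A| = 12, |A ∩ B| = 0, |A ∖ B| = 12.
(a) requires |A ∩ B| / |A| > 2/5: false.
(b) requires |A ∩ B| / |A| ≤ 2/5: true.
(c) requires |A ∩ B| > 11: false.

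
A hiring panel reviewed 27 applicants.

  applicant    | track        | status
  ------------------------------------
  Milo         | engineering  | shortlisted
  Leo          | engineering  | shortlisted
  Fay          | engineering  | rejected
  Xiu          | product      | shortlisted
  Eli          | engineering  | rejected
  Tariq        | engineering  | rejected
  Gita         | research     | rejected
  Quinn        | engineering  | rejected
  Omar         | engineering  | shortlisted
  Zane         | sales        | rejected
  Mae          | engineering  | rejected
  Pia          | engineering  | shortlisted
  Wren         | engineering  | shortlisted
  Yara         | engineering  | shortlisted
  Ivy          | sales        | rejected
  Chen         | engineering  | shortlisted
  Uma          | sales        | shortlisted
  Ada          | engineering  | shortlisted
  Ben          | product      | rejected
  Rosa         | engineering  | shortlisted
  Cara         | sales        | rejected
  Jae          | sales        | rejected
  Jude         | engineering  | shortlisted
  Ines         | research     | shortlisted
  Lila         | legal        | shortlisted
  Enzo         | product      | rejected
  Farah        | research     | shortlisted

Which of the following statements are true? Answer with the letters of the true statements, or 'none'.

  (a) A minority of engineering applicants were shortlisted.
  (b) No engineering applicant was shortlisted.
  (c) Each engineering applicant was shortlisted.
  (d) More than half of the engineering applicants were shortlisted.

(d)

|A| = 15, |A ∩ B| = 10, |A ∖ B| = 5.
(a) |A ∩ B| < |A ∖ B|: fails.
(b) A ∩ B = ∅ (|A ∩ B| = 0): fails.
(c) A ⊆ B, i.e. every element of A is in B (|A ∖ B| = 0): fails.
(d) |A ∩ B| > |A ∖ B|: holds.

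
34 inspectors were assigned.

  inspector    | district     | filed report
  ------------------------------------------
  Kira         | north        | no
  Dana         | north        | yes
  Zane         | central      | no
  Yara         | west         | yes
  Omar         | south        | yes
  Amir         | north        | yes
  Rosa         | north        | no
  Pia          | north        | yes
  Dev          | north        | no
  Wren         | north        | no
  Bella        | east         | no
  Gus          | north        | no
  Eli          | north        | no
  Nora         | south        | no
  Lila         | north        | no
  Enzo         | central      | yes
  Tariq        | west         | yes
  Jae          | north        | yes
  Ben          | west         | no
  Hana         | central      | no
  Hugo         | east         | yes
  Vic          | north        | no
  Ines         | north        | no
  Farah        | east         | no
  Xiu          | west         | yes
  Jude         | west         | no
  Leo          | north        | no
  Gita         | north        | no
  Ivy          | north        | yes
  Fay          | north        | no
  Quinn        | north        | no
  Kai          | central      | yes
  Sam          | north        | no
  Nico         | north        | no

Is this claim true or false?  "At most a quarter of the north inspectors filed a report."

True

'At most a quarter of the north inspectors filed a report' holds iff |A ∩ B| / |A| ≤ 1/4.
|A| = 20, |A ∩ B| = 5, |A ∖ B| = 15.
|A ∩ B|/|A| = 5/20, so the statement is true.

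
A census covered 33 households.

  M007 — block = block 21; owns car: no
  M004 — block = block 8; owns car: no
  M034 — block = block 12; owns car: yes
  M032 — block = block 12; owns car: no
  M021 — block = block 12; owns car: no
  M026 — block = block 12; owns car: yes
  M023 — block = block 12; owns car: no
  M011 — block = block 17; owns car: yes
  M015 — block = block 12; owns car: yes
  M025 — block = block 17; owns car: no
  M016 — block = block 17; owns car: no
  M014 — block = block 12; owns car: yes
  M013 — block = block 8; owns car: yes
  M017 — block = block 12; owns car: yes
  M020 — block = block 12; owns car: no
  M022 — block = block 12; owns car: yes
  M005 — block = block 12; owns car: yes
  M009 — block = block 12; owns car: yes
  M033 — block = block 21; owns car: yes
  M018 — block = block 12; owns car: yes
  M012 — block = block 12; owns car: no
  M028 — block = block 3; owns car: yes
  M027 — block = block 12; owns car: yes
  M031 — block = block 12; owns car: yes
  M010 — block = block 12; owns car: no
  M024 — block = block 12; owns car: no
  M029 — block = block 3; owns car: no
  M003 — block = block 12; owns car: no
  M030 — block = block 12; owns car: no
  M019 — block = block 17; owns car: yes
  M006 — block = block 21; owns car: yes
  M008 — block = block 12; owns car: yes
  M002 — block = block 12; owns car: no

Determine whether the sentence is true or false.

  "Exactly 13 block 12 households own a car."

Truth condition: |A ∩ B| = 13.
|A| = 22, |A ∩ B| = 12, |A ∖ B| = 10.
|A ∩ B| = 12, so the statement is false.

False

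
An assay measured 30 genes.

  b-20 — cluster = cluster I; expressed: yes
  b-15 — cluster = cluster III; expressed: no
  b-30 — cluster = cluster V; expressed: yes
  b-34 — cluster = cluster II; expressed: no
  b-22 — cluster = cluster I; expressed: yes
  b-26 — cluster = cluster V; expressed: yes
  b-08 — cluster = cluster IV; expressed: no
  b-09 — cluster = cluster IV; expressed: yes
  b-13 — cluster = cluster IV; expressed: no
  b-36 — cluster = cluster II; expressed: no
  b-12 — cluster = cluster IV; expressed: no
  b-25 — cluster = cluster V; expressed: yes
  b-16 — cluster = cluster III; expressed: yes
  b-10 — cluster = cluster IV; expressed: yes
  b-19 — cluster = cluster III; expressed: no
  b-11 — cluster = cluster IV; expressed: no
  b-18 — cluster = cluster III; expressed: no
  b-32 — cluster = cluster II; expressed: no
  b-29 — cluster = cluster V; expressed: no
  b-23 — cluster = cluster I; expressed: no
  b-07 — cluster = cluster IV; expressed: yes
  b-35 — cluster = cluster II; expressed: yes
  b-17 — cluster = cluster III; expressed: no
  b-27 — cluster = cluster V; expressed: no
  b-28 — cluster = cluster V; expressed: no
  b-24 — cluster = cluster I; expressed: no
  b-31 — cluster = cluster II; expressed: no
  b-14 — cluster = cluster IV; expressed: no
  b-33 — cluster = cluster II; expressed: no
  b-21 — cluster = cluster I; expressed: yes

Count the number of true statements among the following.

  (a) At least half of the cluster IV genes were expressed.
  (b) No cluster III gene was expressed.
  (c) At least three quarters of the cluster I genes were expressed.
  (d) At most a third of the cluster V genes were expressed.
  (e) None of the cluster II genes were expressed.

0

(a) cluster IV: |A| = 8, |A ∩ B| = 3; needs |A ∩ B| ≥ |A ∖ B| — false.
(b) cluster III: |A| = 5, |A ∩ B| = 1; needs A ∩ B = ∅ (|A ∩ B| = 0) — false.
(c) cluster I: |A| = 5, |A ∩ B| = 3; needs |A ∩ B| / |A| ≥ 3/4 — false.
(d) cluster V: |A| = 6, |A ∩ B| = 3; needs |A ∩ B| / |A| ≤ 1/3 — false.
(e) cluster II: |A| = 6, |A ∩ B| = 1; needs A ∩ B = ∅ (|A ∩ B| = 0) — false.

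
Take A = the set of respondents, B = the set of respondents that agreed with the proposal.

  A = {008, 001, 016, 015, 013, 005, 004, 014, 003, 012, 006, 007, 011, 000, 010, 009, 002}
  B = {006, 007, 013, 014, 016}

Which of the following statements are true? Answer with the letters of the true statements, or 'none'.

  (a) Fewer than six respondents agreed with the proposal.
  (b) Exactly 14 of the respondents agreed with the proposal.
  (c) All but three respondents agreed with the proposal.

(a)

|A| = 17, |A ∩ B| = 5, |A ∖ B| = 12.
(a) |A ∩ B| < 6: holds.
(b) |A ∩ B| = 14: fails.
(c) |A ∖ B| = 3: fails.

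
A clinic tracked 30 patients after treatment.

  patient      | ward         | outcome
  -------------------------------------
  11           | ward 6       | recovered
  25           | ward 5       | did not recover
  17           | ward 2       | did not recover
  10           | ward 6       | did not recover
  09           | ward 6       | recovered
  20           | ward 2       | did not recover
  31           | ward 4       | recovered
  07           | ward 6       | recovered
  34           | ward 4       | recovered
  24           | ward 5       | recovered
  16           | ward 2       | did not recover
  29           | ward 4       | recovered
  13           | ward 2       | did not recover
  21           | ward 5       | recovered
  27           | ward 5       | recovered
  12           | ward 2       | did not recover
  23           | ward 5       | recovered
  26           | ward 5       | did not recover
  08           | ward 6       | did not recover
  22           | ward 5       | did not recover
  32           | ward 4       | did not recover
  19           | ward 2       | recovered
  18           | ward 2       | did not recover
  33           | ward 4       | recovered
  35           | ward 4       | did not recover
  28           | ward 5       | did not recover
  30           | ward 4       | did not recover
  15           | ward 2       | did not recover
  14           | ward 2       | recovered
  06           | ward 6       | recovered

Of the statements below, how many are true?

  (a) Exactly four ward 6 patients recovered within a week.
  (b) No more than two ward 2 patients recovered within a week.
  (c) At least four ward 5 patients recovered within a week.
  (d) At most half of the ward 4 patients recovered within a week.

3

(a) ward 6: |A| = 6, |A ∩ B| = 4; needs |A ∩ B| = 4 — true.
(b) ward 2: |A| = 9, |A ∩ B| = 2; needs |A ∩ B| ≤ 2 — true.
(c) ward 5: |A| = 8, |A ∩ B| = 4; needs |A ∩ B| ≥ 4 — true.
(d) ward 4: |A| = 7, |A ∩ B| = 4; needs |A ∩ B| ≤ |A ∖ B| — false.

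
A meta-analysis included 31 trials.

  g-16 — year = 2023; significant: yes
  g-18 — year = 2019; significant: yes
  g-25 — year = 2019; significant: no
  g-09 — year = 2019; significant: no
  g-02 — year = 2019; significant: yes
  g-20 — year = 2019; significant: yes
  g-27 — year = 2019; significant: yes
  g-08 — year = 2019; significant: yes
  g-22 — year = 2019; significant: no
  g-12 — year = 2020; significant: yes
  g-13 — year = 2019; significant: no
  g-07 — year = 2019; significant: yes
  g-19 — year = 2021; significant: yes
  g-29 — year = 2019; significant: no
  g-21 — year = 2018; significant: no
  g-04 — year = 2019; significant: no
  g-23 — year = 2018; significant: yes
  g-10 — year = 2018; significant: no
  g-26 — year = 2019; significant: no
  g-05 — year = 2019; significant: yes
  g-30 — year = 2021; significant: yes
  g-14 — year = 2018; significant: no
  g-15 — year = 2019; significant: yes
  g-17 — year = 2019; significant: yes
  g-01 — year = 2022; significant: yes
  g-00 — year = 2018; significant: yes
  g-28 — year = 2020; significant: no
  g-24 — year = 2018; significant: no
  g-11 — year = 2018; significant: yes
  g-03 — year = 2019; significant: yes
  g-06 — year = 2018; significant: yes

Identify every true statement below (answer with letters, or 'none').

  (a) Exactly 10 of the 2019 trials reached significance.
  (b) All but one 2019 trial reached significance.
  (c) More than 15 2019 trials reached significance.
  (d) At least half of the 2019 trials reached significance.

(a), (d)

|A| = 17, |A ∩ B| = 10, |A ∖ B| = 7.
(a) |A ∩ B| = 10: holds.
(b) |A ∖ B| = 1: fails.
(c) |A ∩ B| > 15: fails.
(d) |A ∩ B| ≥ |A ∖ B|: holds.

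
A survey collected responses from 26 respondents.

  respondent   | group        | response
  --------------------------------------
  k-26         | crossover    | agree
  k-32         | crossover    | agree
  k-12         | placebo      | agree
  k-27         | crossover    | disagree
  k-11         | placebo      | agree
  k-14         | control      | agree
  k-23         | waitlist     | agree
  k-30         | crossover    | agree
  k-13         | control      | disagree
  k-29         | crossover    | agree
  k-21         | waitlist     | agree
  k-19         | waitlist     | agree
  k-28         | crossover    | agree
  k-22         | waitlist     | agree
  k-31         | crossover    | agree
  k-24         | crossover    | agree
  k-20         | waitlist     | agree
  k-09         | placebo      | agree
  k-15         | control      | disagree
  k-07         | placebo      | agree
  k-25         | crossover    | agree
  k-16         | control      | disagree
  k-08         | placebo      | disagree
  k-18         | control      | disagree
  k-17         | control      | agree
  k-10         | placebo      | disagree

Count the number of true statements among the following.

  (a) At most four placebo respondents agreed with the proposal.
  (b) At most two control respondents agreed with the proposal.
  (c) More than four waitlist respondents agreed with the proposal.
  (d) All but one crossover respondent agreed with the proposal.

(a) placebo: |A| = 6, |A ∩ B| = 4; needs |A ∩ B| ≤ 4 — true.
(b) control: |A| = 6, |A ∩ B| = 2; needs |A ∩ B| ≤ 2 — true.
(c) waitlist: |A| = 5, |A ∩ B| = 5; needs |A ∩ B| > 4 — true.
(d) crossover: |A| = 9, |A ∩ B| = 8; needs |A ∖ B| = 1 — true.

4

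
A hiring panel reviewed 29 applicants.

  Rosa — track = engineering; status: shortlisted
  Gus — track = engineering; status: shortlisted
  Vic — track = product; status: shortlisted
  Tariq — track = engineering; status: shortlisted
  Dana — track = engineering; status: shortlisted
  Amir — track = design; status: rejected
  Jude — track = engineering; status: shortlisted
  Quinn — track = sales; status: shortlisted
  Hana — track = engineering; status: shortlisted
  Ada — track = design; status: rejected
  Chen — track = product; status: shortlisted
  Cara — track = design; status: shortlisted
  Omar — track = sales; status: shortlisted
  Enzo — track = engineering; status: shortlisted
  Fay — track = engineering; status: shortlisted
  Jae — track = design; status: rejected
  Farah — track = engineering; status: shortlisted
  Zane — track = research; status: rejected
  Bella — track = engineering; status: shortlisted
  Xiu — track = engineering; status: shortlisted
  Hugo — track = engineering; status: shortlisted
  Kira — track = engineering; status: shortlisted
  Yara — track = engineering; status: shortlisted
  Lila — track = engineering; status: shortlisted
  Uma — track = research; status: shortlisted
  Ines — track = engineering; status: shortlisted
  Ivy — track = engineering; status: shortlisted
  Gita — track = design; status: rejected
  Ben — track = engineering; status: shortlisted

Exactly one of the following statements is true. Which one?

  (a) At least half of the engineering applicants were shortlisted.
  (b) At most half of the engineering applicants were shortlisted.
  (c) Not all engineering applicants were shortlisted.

(a)

|A| = 18, |A ∩ B| = 18, |A ∖ B| = 0.
(a) requires |A ∩ B| ≥ |A ∖ B|: true.
(b) requires |A ∩ B| ≤ |A ∖ B|: false.
(c) requires A ⊄ B (|A ∖ B| ≥ 1): false.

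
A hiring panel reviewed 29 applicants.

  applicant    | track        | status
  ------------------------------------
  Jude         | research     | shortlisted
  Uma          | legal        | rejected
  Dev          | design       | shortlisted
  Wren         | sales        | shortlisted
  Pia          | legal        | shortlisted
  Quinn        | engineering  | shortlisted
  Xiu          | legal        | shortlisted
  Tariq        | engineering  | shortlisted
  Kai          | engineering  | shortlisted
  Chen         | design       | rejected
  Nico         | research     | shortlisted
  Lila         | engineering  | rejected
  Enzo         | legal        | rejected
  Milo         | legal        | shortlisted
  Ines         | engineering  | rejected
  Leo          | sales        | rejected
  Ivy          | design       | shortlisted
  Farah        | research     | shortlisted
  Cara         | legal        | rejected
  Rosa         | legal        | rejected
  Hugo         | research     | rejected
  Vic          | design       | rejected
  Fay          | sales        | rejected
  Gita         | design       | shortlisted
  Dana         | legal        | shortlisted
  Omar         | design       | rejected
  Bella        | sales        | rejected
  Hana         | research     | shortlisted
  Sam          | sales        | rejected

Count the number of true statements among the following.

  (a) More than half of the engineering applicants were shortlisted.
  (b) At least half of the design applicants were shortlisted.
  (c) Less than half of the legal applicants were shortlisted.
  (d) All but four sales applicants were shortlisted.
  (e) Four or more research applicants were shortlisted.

(a) engineering: |A| = 5, |A ∩ B| = 3; needs |A ∩ B| > |A ∖ B| — true.
(b) design: |A| = 6, |A ∩ B| = 3; needs |A ∩ B| ≥ |A ∖ B| — true.
(c) legal: |A| = 8, |A ∩ B| = 4; needs |A ∩ B| < |A ∖ B| — false.
(d) sales: |A| = 5, |A ∩ B| = 1; needs |A ∖ B| = 4 — true.
(e) research: |A| = 5, |A ∩ B| = 4; needs |A ∩ B| ≥ 4 — true.

4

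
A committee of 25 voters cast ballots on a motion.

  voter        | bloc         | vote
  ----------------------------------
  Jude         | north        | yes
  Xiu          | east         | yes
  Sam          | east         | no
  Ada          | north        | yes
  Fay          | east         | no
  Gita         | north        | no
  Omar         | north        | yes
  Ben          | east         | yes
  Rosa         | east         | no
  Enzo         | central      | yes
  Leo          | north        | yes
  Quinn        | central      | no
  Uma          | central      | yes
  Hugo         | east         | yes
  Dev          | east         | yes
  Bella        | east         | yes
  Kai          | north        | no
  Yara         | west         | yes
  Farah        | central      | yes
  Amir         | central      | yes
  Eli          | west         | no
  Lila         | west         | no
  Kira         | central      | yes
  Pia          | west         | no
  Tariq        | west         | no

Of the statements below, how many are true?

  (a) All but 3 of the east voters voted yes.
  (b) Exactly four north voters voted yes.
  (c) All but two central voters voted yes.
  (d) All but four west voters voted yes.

(a) east: |A| = 8, |A ∩ B| = 5; needs |A ∖ B| = 3 — true.
(b) north: |A| = 6, |A ∩ B| = 4; needs |A ∩ B| = 4 — true.
(c) central: |A| = 6, |A ∩ B| = 5; needs |A ∖ B| = 2 — false.
(d) west: |A| = 5, |A ∩ B| = 1; needs |A ∖ B| = 4 — true.

3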